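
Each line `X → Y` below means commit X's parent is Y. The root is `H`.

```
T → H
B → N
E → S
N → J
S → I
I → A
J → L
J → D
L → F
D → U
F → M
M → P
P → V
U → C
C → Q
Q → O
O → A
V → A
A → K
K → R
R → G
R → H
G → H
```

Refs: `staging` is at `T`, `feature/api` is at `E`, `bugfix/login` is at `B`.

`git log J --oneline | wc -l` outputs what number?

16

Walking parent pointers from J: reachable set = {A, C, D, F, G, H, J, K, L, M, O, P, Q, R, U, V}.
That is 16 commits.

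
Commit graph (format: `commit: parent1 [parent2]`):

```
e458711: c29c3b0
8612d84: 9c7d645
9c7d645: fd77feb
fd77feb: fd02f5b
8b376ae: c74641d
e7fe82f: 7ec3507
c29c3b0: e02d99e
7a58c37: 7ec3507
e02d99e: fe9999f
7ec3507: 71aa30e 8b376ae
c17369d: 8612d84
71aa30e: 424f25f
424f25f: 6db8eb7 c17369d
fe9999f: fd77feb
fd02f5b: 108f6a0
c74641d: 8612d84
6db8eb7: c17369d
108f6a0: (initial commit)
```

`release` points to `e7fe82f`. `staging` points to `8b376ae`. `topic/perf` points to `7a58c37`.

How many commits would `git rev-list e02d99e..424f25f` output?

Reachable from 424f25f: {108f6a0, 424f25f, 6db8eb7, 8612d84, 9c7d645, c17369d, fd02f5b, fd77feb}.
Reachable from e02d99e: {108f6a0, e02d99e, fd02f5b, fd77feb, fe9999f}.
In 424f25f's history but not e02d99e's: {424f25f, 6db8eb7, 8612d84, 9c7d645, c17369d} — 5 commits.

5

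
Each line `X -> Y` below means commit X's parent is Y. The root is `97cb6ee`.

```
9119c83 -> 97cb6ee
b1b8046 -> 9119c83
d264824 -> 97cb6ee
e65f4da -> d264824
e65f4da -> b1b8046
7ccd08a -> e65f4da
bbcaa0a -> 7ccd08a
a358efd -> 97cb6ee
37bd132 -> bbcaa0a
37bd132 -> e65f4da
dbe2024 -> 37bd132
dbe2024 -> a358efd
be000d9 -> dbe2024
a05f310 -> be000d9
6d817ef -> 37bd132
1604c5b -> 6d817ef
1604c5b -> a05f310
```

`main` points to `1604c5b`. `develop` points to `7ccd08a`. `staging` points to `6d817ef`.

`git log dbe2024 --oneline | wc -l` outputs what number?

10

Walking parent pointers from dbe2024: reachable set = {37bd132, 7ccd08a, 9119c83, 97cb6ee, a358efd, b1b8046, bbcaa0a, d264824, dbe2024, e65f4da}.
That is 10 commits.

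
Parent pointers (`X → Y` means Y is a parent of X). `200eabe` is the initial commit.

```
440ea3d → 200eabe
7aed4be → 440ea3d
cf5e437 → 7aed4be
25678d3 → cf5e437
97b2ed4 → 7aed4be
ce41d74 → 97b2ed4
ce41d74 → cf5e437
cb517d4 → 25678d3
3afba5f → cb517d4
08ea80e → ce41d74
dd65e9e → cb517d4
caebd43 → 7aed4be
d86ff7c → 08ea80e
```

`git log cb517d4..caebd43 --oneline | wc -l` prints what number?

1

Reachable from caebd43: {200eabe, 440ea3d, 7aed4be, caebd43}.
Reachable from cb517d4: {200eabe, 25678d3, 440ea3d, 7aed4be, cb517d4, cf5e437}.
In caebd43's history but not cb517d4's: {caebd43} — 1 commit.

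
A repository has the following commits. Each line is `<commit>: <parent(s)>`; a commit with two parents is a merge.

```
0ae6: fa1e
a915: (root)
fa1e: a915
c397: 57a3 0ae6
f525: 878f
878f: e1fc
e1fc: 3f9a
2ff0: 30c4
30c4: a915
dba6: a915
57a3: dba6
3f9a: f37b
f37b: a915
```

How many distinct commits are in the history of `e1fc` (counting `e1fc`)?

Walking parent pointers from e1fc: reachable set = {3f9a, a915, e1fc, f37b}.
That is 4 commits.

4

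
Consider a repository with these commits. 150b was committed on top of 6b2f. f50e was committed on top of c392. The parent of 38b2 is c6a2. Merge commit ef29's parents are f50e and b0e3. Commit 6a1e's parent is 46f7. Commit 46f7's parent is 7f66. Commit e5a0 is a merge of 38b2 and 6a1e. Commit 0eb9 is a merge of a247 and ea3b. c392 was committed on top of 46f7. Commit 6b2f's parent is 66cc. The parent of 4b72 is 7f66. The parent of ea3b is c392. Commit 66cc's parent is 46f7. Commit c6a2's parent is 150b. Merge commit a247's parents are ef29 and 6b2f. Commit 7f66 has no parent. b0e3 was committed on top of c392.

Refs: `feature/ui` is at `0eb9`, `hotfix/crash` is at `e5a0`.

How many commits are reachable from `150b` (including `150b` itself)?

5

Walking parent pointers from 150b: reachable set = {150b, 46f7, 66cc, 6b2f, 7f66}.
That is 5 commits.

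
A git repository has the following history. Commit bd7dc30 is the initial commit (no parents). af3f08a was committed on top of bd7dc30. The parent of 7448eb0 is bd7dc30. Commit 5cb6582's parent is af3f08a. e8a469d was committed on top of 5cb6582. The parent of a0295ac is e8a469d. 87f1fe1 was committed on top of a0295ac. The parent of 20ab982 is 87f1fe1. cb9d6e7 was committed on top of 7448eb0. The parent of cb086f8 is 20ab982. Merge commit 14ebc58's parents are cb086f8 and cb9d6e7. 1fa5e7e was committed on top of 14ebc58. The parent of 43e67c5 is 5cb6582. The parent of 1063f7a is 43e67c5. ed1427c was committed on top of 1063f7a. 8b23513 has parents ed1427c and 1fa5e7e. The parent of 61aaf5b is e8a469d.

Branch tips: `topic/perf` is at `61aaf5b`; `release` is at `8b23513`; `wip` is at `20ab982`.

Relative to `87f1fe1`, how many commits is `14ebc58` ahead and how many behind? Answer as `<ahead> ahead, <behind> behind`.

Reachable from 14ebc58: {14ebc58, 20ab982, 5cb6582, 7448eb0, 87f1fe1, a0295ac, af3f08a, bd7dc30, cb086f8, cb9d6e7, e8a469d}.
Reachable from 87f1fe1: {5cb6582, 87f1fe1, a0295ac, af3f08a, bd7dc30, e8a469d}.
Only in 14ebc58's history (ahead): {14ebc58, 20ab982, 7448eb0, cb086f8, cb9d6e7} — 5.
Only in 87f1fe1's history (behind): {} — 0.

5 ahead, 0 behind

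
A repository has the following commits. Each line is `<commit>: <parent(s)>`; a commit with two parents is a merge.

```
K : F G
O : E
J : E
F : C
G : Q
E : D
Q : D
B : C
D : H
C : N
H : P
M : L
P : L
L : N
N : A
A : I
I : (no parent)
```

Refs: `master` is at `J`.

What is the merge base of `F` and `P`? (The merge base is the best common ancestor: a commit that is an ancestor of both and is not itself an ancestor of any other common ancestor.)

N

Ancestors of F: {A, C, F, I, N}.
Ancestors of P: {A, I, L, N, P}.
Common ancestors: {A, I, N}.
Among these, N is not an ancestor of any other common ancestor — it is the merge base.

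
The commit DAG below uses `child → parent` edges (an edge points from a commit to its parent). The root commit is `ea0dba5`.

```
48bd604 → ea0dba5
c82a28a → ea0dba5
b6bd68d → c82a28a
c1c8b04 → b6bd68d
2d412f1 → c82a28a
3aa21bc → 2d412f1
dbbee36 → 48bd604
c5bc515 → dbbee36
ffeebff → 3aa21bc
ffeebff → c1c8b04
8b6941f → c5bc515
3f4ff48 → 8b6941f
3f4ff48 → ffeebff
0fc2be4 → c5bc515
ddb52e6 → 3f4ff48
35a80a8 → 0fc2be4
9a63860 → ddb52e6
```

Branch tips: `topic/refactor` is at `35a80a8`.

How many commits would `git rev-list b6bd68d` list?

Walking parent pointers from b6bd68d: reachable set = {b6bd68d, c82a28a, ea0dba5}.
That is 3 commits.

3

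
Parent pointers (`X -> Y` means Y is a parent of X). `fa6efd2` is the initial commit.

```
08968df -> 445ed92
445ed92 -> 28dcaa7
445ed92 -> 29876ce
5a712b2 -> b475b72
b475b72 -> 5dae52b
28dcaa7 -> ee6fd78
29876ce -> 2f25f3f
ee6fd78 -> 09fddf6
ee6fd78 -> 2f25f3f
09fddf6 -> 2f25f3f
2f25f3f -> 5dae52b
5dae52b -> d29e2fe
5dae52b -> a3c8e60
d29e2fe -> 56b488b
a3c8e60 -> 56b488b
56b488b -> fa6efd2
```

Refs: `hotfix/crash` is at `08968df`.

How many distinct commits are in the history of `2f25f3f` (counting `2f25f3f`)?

Walking parent pointers from 2f25f3f: reachable set = {2f25f3f, 56b488b, 5dae52b, a3c8e60, d29e2fe, fa6efd2}.
That is 6 commits.

6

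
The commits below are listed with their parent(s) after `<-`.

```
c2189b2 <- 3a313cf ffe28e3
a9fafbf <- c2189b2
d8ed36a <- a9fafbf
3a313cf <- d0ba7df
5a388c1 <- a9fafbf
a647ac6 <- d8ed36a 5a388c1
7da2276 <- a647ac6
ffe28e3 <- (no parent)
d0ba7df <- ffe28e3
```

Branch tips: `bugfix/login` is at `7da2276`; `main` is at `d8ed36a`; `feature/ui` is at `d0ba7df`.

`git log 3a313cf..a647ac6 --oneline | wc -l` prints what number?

Reachable from a647ac6: {3a313cf, 5a388c1, a647ac6, a9fafbf, c2189b2, d0ba7df, d8ed36a, ffe28e3}.
Reachable from 3a313cf: {3a313cf, d0ba7df, ffe28e3}.
In a647ac6's history but not 3a313cf's: {5a388c1, a647ac6, a9fafbf, c2189b2, d8ed36a} — 5 commits.

5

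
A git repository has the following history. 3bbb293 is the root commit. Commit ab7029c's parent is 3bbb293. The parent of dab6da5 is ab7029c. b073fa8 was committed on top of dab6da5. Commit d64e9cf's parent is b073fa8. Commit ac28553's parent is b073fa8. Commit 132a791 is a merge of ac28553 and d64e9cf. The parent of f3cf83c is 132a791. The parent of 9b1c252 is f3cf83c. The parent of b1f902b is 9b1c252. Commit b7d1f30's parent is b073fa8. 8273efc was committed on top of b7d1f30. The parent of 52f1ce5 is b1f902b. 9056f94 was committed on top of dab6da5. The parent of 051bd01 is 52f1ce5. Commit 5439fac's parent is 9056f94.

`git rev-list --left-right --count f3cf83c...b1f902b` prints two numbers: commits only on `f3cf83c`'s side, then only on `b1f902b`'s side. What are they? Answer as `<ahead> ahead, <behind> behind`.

0 ahead, 2 behind

Reachable from f3cf83c: {132a791, 3bbb293, ab7029c, ac28553, b073fa8, d64e9cf, dab6da5, f3cf83c}.
Reachable from b1f902b: {132a791, 3bbb293, 9b1c252, ab7029c, ac28553, b073fa8, b1f902b, d64e9cf, dab6da5, f3cf83c}.
Only in f3cf83c's history (ahead): {} — 0.
Only in b1f902b's history (behind): {9b1c252, b1f902b} — 2.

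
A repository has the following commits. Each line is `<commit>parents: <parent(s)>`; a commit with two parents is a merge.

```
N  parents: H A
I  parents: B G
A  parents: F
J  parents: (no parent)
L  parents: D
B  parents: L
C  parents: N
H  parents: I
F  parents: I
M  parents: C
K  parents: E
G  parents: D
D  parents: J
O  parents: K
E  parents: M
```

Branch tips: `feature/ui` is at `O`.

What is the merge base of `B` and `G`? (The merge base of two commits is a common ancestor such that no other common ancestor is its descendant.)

D

Ancestors of B: {B, D, J, L}.
Ancestors of G: {D, G, J}.
Common ancestors: {D, J}.
Among these, D is not an ancestor of any other common ancestor — it is the merge base.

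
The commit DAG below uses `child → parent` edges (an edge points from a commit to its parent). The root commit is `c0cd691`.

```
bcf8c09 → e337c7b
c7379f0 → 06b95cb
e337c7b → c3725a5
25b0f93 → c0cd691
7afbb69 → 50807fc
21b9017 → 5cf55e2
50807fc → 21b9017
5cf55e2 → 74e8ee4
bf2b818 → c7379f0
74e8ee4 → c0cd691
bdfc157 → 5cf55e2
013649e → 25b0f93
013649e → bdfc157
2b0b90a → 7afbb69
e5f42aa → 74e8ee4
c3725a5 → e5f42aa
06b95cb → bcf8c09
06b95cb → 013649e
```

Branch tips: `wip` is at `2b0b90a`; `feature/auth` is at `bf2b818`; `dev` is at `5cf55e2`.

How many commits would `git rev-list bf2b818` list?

Walking parent pointers from bf2b818: reachable set = {013649e, 06b95cb, 25b0f93, 5cf55e2, 74e8ee4, bcf8c09, bdfc157, bf2b818, c0cd691, c3725a5, c7379f0, e337c7b, e5f42aa}.
That is 13 commits.

13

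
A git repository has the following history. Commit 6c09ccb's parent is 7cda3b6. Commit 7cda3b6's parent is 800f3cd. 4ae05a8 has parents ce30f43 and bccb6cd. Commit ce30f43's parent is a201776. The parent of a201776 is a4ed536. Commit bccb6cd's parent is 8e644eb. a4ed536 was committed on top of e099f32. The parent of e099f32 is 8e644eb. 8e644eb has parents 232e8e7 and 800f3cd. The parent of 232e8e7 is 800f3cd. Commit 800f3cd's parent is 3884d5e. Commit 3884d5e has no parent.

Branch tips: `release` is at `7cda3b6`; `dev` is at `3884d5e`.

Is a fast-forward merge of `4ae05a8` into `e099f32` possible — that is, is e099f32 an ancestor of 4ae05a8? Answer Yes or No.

A fast-forward from e099f32 to 4ae05a8 is possible iff e099f32 is an ancestor of 4ae05a8.
Ancestors of 4ae05a8: {232e8e7, 3884d5e, 4ae05a8, 800f3cd, 8e644eb, a201776, a4ed536, bccb6cd, ce30f43, e099f32}.
e099f32 is among them, so fast-forward is possible.

Yes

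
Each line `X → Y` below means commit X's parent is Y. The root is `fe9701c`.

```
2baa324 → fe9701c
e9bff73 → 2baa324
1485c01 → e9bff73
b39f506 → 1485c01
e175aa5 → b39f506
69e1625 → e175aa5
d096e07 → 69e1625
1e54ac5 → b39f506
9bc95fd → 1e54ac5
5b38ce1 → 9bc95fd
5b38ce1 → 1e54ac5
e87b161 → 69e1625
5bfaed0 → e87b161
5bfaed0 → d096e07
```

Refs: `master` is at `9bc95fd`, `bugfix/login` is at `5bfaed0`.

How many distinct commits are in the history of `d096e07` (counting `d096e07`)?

Walking parent pointers from d096e07: reachable set = {1485c01, 2baa324, 69e1625, b39f506, d096e07, e175aa5, e9bff73, fe9701c}.
That is 8 commits.

8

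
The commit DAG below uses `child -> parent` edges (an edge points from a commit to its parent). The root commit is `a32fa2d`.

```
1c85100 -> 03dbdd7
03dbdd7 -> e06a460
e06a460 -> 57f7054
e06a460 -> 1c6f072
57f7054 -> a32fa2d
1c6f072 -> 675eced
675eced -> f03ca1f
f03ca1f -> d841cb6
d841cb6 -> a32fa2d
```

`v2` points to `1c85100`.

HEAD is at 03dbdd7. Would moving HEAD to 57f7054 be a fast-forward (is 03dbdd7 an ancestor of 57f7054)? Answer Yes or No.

A fast-forward from 03dbdd7 to 57f7054 is possible iff 03dbdd7 is an ancestor of 57f7054.
Ancestors of 57f7054: {57f7054, a32fa2d}.
03dbdd7 is not among them, so fast-forward is not possible.

No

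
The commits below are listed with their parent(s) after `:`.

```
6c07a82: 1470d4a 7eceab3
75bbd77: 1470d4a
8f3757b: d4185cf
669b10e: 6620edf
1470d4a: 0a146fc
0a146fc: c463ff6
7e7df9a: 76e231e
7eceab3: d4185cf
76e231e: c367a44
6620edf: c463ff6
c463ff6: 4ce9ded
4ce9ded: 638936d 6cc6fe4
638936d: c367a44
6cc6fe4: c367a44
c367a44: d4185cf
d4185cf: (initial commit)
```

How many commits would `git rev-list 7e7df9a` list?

Walking parent pointers from 7e7df9a: reachable set = {76e231e, 7e7df9a, c367a44, d4185cf}.
That is 4 commits.

4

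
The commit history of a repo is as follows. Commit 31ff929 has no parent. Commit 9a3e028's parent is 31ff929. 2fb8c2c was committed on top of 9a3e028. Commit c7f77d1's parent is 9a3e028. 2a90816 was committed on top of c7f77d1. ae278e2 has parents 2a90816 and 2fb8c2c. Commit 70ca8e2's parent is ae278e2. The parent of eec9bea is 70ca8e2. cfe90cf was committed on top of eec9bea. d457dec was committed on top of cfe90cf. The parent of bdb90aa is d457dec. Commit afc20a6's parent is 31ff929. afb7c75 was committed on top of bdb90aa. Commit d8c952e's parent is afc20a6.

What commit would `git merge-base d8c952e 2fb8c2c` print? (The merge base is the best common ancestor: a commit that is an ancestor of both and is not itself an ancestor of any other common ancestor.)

Ancestors of d8c952e: {31ff929, afc20a6, d8c952e}.
Ancestors of 2fb8c2c: {2fb8c2c, 31ff929, 9a3e028}.
Common ancestors: {31ff929}.
The only common ancestor is 31ff929, so it is the merge base.

31ff929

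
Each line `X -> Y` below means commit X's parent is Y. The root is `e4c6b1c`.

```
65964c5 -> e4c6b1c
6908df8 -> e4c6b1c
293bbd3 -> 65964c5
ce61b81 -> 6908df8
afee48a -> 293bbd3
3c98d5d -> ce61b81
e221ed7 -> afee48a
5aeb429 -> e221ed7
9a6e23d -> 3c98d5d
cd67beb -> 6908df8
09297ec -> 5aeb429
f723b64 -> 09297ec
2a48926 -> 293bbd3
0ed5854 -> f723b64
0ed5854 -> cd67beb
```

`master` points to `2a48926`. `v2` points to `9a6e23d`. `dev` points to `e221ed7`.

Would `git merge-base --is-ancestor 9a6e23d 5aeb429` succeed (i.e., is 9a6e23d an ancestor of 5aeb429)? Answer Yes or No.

Ancestors of 5aeb429: {293bbd3, 5aeb429, 65964c5, afee48a, e221ed7, e4c6b1c}.
9a6e23d is not in that set, so it is not an ancestor of 5aeb429.

No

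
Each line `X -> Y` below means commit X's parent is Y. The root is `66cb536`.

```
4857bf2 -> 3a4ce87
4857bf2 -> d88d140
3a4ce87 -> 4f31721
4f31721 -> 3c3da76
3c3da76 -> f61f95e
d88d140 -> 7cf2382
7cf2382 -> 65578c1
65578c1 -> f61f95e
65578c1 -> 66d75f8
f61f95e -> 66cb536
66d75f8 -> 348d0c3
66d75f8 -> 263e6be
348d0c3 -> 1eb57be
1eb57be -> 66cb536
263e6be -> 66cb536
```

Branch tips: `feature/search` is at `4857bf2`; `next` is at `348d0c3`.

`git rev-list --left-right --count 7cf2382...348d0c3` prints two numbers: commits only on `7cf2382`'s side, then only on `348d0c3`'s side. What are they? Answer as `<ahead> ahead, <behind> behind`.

5 ahead, 0 behind

Reachable from 7cf2382: {1eb57be, 263e6be, 348d0c3, 65578c1, 66cb536, 66d75f8, 7cf2382, f61f95e}.
Reachable from 348d0c3: {1eb57be, 348d0c3, 66cb536}.
Only in 7cf2382's history (ahead): {263e6be, 65578c1, 66d75f8, 7cf2382, f61f95e} — 5.
Only in 348d0c3's history (behind): {} — 0.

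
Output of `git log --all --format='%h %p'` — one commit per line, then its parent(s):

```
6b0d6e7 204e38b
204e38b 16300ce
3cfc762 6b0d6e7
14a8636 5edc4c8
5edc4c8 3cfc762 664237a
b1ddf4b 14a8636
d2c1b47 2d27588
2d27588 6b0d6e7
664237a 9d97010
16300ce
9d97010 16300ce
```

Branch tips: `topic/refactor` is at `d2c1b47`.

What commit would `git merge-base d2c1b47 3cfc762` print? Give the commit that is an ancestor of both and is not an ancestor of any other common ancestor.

Ancestors of d2c1b47: {16300ce, 204e38b, 2d27588, 6b0d6e7, d2c1b47}.
Ancestors of 3cfc762: {16300ce, 204e38b, 3cfc762, 6b0d6e7}.
Common ancestors: {16300ce, 204e38b, 6b0d6e7}.
Among these, 6b0d6e7 is not an ancestor of any other common ancestor — it is the merge base.

6b0d6e7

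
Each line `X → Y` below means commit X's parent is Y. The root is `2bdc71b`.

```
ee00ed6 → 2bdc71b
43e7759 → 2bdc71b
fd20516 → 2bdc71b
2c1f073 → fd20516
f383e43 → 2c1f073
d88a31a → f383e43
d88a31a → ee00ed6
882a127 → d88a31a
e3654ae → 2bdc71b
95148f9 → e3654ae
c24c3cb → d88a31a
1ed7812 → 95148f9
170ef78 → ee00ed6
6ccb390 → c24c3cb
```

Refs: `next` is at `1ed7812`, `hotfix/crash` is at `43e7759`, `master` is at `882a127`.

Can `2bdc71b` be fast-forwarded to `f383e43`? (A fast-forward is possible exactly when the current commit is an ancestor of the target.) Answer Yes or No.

A fast-forward from 2bdc71b to f383e43 is possible iff 2bdc71b is an ancestor of f383e43.
Ancestors of f383e43: {2bdc71b, 2c1f073, f383e43, fd20516}.
2bdc71b is among them, so fast-forward is possible.

Yes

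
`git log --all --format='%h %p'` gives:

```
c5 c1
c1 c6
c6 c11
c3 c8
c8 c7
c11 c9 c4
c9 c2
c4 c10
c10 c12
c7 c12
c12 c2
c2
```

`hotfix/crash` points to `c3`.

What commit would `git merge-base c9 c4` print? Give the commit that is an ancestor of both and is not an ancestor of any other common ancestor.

c2

Ancestors of c9: {c2, c9}.
Ancestors of c4: {c10, c12, c2, c4}.
Common ancestors: {c2}.
The only common ancestor is c2, so it is the merge base.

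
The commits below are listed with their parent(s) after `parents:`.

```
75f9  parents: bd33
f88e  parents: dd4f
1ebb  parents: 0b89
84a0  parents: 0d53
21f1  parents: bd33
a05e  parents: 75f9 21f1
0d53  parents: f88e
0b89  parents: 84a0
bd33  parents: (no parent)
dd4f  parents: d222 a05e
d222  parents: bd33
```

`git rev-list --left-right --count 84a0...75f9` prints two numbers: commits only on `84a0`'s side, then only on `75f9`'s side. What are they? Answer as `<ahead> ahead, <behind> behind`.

7 ahead, 0 behind

Reachable from 84a0: {0d53, 21f1, 75f9, 84a0, a05e, bd33, d222, dd4f, f88e}.
Reachable from 75f9: {75f9, bd33}.
Only in 84a0's history (ahead): {0d53, 21f1, 84a0, a05e, d222, dd4f, f88e} — 7.
Only in 75f9's history (behind): {} — 0.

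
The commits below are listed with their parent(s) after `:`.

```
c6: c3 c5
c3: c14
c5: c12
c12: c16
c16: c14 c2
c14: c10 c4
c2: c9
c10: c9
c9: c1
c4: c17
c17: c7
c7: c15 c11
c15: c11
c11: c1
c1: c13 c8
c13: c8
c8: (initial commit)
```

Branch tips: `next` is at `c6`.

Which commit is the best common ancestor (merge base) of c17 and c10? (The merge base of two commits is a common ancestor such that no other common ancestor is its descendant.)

Ancestors of c17: {c1, c11, c13, c15, c17, c7, c8}.
Ancestors of c10: {c1, c10, c13, c8, c9}.
Common ancestors: {c1, c13, c8}.
Among these, c1 is not an ancestor of any other common ancestor — it is the merge base.

c1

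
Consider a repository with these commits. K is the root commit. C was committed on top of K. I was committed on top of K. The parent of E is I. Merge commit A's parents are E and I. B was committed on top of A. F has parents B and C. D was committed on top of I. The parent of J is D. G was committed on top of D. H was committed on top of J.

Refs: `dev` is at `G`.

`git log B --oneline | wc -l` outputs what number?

Walking parent pointers from B: reachable set = {A, B, E, I, K}.
That is 5 commits.

5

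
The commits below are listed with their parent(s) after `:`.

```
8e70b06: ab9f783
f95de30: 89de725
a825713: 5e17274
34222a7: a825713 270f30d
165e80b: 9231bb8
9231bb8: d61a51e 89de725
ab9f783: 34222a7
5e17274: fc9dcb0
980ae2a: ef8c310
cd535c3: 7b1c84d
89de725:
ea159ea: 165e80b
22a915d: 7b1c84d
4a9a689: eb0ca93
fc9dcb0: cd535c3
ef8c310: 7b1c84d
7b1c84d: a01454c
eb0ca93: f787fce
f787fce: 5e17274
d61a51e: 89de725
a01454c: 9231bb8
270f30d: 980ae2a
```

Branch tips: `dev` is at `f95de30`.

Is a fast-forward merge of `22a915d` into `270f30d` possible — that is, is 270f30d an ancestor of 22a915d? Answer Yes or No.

A fast-forward from 270f30d to 22a915d is possible iff 270f30d is an ancestor of 22a915d.
Ancestors of 22a915d: {22a915d, 7b1c84d, 89de725, 9231bb8, a01454c, d61a51e}.
270f30d is not among them, so fast-forward is not possible.

No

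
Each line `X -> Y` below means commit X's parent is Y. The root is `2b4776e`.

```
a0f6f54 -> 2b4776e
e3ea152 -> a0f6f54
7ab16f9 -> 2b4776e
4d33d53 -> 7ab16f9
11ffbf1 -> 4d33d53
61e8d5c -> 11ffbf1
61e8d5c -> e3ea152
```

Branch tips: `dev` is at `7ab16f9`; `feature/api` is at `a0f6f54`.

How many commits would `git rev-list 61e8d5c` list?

7

Walking parent pointers from 61e8d5c: reachable set = {11ffbf1, 2b4776e, 4d33d53, 61e8d5c, 7ab16f9, a0f6f54, e3ea152}.
That is 7 commits.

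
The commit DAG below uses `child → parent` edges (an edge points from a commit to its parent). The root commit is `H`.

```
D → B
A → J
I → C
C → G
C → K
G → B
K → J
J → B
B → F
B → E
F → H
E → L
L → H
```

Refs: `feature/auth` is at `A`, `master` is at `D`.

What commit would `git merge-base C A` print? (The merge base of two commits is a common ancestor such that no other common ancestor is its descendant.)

Ancestors of C: {B, C, E, F, G, H, J, K, L}.
Ancestors of A: {A, B, E, F, H, J, L}.
Common ancestors: {B, E, F, H, J, L}.
Among these, J is not an ancestor of any other common ancestor — it is the merge base.

J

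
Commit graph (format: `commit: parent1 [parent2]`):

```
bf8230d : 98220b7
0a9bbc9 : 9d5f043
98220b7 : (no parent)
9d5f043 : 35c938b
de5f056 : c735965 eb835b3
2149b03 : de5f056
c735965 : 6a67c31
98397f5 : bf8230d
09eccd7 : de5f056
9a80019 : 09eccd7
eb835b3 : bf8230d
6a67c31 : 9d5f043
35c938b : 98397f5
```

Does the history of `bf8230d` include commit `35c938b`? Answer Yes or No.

No

Ancestors of bf8230d: {98220b7, bf8230d}.
35c938b is not in that set, so it is not an ancestor of bf8230d.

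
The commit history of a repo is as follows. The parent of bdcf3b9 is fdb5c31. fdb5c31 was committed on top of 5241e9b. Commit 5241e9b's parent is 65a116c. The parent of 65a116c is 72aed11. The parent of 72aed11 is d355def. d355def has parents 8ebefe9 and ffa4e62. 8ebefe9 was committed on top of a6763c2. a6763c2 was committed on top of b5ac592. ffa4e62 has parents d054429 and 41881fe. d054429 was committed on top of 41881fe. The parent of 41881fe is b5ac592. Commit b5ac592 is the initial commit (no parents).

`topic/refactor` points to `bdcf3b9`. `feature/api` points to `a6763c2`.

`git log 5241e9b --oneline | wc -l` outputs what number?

10

Walking parent pointers from 5241e9b: reachable set = {41881fe, 5241e9b, 65a116c, 72aed11, 8ebefe9, a6763c2, b5ac592, d054429, d355def, ffa4e62}.
That is 10 commits.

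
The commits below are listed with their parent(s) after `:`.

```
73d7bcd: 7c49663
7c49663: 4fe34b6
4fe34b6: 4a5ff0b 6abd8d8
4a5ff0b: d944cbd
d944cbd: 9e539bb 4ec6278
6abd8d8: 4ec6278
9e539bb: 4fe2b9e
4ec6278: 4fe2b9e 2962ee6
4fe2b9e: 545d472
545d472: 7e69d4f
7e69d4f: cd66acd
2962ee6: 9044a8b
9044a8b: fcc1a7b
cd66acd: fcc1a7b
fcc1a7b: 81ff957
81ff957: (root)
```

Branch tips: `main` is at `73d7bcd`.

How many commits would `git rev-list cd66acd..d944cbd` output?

8

Reachable from d944cbd: {2962ee6, 4ec6278, 4fe2b9e, 545d472, 7e69d4f, 81ff957, 9044a8b, 9e539bb, cd66acd, d944cbd, fcc1a7b}.
Reachable from cd66acd: {81ff957, cd66acd, fcc1a7b}.
In d944cbd's history but not cd66acd's: {2962ee6, 4ec6278, 4fe2b9e, 545d472, 7e69d4f, 9044a8b, 9e539bb, d944cbd} — 8 commits.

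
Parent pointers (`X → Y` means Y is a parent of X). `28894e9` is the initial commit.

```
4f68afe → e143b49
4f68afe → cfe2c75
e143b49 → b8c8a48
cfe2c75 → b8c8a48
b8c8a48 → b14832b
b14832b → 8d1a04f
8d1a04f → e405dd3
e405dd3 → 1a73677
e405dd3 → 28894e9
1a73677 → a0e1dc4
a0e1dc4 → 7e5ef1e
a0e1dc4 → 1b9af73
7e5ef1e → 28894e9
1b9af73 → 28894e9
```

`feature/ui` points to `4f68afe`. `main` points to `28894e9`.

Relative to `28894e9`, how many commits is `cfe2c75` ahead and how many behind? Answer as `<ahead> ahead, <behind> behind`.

9 ahead, 0 behind

Reachable from cfe2c75: {1a73677, 1b9af73, 28894e9, 7e5ef1e, 8d1a04f, a0e1dc4, b14832b, b8c8a48, cfe2c75, e405dd3}.
Reachable from 28894e9: {28894e9}.
Only in cfe2c75's history (ahead): {1a73677, 1b9af73, 7e5ef1e, 8d1a04f, a0e1dc4, b14832b, b8c8a48, cfe2c75, e405dd3} — 9.
Only in 28894e9's history (behind): {} — 0.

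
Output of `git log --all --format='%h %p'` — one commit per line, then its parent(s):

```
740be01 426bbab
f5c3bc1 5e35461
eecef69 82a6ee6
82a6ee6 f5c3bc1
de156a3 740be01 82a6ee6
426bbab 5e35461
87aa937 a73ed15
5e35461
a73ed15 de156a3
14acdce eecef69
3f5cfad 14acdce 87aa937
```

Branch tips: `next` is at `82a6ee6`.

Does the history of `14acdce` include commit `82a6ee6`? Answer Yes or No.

Ancestors of 14acdce (commits reachable by following parents): {14acdce, 5e35461, 82a6ee6, eecef69, f5c3bc1}.
82a6ee6 is in that set, so it is an ancestor of 14acdce.

Yes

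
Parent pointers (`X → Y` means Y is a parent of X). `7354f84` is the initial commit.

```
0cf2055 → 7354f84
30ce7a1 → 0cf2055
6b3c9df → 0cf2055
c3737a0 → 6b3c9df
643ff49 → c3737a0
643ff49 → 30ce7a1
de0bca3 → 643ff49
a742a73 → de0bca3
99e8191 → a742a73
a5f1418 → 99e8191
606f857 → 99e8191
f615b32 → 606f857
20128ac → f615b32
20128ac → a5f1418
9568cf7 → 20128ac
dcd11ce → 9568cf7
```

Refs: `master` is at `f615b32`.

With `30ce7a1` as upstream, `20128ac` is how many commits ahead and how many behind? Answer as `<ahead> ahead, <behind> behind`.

Reachable from 20128ac: {0cf2055, 20128ac, 30ce7a1, 606f857, 643ff49, 6b3c9df, 7354f84, 99e8191, a5f1418, a742a73, c3737a0, de0bca3, f615b32}.
Reachable from 30ce7a1: {0cf2055, 30ce7a1, 7354f84}.
Only in 20128ac's history (ahead): {20128ac, 606f857, 643ff49, 6b3c9df, 99e8191, a5f1418, a742a73, c3737a0, de0bca3, f615b32} — 10.
Only in 30ce7a1's history (behind): {} — 0.

10 ahead, 0 behind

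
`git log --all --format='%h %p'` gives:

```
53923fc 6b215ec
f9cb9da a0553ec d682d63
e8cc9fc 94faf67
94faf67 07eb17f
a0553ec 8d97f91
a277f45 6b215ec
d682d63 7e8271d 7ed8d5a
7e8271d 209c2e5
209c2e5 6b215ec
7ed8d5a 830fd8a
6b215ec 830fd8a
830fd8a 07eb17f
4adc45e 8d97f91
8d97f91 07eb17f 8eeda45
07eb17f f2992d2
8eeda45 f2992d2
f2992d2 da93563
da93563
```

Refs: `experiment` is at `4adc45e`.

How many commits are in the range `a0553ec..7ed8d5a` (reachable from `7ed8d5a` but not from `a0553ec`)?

2

Reachable from 7ed8d5a: {07eb17f, 7ed8d5a, 830fd8a, da93563, f2992d2}.
Reachable from a0553ec: {07eb17f, 8d97f91, 8eeda45, a0553ec, da93563, f2992d2}.
In 7ed8d5a's history but not a0553ec's: {7ed8d5a, 830fd8a} — 2 commits.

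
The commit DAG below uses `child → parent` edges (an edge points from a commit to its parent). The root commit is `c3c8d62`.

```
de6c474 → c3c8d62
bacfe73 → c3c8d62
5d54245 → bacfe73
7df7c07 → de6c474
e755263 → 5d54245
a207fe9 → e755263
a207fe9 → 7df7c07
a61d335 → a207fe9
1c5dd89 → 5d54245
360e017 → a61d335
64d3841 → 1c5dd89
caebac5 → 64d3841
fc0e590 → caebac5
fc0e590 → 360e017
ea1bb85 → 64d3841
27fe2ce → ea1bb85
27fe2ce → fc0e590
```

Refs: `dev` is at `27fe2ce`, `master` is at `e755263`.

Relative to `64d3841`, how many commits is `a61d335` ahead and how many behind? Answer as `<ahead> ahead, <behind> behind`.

Reachable from a61d335: {5d54245, 7df7c07, a207fe9, a61d335, bacfe73, c3c8d62, de6c474, e755263}.
Reachable from 64d3841: {1c5dd89, 5d54245, 64d3841, bacfe73, c3c8d62}.
Only in a61d335's history (ahead): {7df7c07, a207fe9, a61d335, de6c474, e755263} — 5.
Only in 64d3841's history (behind): {1c5dd89, 64d3841} — 2.

5 ahead, 2 behind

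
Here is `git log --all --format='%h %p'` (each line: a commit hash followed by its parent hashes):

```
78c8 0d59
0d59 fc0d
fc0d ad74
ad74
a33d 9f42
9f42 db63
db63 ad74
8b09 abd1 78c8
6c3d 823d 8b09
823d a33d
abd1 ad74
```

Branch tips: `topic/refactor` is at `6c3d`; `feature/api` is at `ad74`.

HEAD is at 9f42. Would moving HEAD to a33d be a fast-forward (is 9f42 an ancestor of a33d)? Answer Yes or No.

Yes

A fast-forward from 9f42 to a33d is possible iff 9f42 is an ancestor of a33d.
Ancestors of a33d: {9f42, a33d, ad74, db63}.
9f42 is among them, so fast-forward is possible.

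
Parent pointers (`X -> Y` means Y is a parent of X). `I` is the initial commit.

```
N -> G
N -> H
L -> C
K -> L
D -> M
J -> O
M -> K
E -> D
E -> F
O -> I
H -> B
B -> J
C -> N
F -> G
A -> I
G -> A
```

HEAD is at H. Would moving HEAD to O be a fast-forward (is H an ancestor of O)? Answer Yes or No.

A fast-forward from H to O is possible iff H is an ancestor of O.
Ancestors of O: {I, O}.
H is not among them, so fast-forward is not possible.

No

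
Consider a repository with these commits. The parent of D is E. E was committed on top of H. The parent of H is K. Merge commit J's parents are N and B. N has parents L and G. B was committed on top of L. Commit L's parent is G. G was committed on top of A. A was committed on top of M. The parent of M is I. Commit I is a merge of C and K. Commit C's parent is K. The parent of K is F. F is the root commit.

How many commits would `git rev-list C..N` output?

6

Reachable from N: {A, C, F, G, I, K, L, M, N}.
Reachable from C: {C, F, K}.
In N's history but not C's: {A, G, I, L, M, N} — 6 commits.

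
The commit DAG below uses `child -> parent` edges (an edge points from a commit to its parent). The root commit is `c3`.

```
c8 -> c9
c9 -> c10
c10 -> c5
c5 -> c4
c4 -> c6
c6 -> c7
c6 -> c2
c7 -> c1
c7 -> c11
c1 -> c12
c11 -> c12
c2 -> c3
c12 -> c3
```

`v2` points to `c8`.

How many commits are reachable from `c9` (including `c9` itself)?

Walking parent pointers from c9: reachable set = {c1, c10, c11, c12, c2, c3, c4, c5, c6, c7, c9}.
That is 11 commits.

11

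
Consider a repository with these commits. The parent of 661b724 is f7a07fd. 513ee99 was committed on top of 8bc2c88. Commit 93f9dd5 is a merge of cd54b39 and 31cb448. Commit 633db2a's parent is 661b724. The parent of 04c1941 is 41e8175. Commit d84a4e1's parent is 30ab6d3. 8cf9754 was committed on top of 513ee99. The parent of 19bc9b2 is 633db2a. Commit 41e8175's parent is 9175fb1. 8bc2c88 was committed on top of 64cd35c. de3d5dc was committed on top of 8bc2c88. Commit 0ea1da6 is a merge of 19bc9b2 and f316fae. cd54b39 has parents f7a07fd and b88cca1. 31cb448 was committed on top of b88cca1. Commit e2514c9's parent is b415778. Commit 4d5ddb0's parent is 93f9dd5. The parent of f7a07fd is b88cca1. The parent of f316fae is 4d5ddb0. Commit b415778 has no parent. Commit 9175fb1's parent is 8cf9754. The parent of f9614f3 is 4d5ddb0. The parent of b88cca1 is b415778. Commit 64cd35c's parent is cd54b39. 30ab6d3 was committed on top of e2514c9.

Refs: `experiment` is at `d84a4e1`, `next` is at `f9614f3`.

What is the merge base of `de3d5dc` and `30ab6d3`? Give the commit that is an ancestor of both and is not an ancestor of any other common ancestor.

Ancestors of de3d5dc: {64cd35c, 8bc2c88, b415778, b88cca1, cd54b39, de3d5dc, f7a07fd}.
Ancestors of 30ab6d3: {30ab6d3, b415778, e2514c9}.
Common ancestors: {b415778}.
The only common ancestor is b415778, so it is the merge base.

b415778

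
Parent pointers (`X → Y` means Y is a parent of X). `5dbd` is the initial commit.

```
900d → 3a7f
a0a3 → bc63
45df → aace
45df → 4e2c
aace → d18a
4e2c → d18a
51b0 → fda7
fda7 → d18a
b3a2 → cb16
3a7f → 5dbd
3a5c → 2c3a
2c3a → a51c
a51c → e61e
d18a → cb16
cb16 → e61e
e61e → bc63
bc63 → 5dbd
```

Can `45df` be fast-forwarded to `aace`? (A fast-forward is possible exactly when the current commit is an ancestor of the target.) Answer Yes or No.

A fast-forward from 45df to aace is possible iff 45df is an ancestor of aace.
Ancestors of aace: {5dbd, aace, bc63, cb16, d18a, e61e}.
45df is not among them, so fast-forward is not possible.

No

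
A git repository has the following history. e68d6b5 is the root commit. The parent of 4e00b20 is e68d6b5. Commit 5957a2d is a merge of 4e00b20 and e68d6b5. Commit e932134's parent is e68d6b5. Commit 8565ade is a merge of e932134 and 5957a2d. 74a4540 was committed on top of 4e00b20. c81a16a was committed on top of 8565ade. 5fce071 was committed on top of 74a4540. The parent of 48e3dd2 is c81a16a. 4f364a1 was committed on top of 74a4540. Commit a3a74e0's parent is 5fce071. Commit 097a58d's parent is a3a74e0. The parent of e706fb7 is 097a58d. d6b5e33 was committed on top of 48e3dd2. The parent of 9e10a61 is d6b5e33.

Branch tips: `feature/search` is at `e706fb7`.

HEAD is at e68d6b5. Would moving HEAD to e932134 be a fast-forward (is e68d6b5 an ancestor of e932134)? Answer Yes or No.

Yes

A fast-forward from e68d6b5 to e932134 is possible iff e68d6b5 is an ancestor of e932134.
Ancestors of e932134: {e68d6b5, e932134}.
e68d6b5 is among them, so fast-forward is possible.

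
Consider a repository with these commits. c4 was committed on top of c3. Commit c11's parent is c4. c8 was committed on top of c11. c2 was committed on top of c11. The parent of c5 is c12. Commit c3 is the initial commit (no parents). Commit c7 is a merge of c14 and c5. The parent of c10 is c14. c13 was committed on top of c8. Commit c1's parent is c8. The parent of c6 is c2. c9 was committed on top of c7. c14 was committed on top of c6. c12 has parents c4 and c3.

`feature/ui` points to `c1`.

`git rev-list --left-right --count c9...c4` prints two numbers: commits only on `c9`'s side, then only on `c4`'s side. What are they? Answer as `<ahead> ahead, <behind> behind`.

8 ahead, 0 behind

Reachable from c9: {c11, c12, c14, c2, c3, c4, c5, c6, c7, c9}.
Reachable from c4: {c3, c4}.
Only in c9's history (ahead): {c11, c12, c14, c2, c5, c6, c7, c9} — 8.
Only in c4's history (behind): {} — 0.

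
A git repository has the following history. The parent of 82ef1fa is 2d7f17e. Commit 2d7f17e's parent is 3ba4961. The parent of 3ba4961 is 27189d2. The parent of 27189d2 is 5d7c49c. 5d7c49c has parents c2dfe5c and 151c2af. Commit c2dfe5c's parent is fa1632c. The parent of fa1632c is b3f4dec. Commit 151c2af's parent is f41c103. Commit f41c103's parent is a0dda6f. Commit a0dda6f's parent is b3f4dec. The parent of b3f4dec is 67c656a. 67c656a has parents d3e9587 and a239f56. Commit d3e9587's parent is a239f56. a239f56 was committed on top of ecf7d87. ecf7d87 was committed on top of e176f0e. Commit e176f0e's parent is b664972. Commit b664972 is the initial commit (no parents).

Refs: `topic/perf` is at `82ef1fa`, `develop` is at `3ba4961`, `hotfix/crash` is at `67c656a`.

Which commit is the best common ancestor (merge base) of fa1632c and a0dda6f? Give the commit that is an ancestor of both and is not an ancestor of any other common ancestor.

b3f4dec

Ancestors of fa1632c: {67c656a, a239f56, b3f4dec, b664972, d3e9587, e176f0e, ecf7d87, fa1632c}.
Ancestors of a0dda6f: {67c656a, a0dda6f, a239f56, b3f4dec, b664972, d3e9587, e176f0e, ecf7d87}.
Common ancestors: {67c656a, a239f56, b3f4dec, b664972, d3e9587, e176f0e, ecf7d87}.
Among these, b3f4dec is not an ancestor of any other common ancestor — it is the merge base.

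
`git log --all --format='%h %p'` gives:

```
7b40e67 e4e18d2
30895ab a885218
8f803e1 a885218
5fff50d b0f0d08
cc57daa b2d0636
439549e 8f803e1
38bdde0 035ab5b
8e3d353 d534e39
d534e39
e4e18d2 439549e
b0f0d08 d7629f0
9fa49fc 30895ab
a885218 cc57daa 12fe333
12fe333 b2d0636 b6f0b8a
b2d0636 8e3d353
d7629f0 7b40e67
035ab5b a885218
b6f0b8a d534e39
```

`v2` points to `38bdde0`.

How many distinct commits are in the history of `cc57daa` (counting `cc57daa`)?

Walking parent pointers from cc57daa: reachable set = {8e3d353, b2d0636, cc57daa, d534e39}.
That is 4 commits.

4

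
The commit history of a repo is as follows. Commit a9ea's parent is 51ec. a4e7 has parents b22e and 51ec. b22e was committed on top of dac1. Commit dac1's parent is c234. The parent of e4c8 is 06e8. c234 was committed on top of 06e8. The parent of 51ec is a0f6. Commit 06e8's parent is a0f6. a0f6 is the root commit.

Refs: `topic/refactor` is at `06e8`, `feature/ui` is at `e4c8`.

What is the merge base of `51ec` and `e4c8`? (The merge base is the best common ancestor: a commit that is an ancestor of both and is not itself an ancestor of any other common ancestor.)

Ancestors of 51ec: {51ec, a0f6}.
Ancestors of e4c8: {06e8, a0f6, e4c8}.
Common ancestors: {a0f6}.
The only common ancestor is a0f6, so it is the merge base.

a0f6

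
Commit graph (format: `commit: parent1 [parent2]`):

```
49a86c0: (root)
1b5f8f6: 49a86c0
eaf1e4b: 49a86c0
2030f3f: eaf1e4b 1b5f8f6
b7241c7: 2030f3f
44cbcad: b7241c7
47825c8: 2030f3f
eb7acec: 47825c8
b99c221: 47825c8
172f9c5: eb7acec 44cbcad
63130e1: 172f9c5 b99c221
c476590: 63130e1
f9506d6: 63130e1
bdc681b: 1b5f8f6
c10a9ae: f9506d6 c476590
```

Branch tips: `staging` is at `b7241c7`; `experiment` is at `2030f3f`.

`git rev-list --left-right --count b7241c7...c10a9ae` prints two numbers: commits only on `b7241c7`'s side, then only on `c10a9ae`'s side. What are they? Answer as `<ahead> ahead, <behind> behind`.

0 ahead, 9 behind

Reachable from b7241c7: {1b5f8f6, 2030f3f, 49a86c0, b7241c7, eaf1e4b}.
Reachable from c10a9ae: {172f9c5, 1b5f8f6, 2030f3f, 44cbcad, 47825c8, 49a86c0, 63130e1, b7241c7, b99c221, c10a9ae, c476590, eaf1e4b, eb7acec, f9506d6}.
Only in b7241c7's history (ahead): {} — 0.
Only in c10a9ae's history (behind): {172f9c5, 44cbcad, 47825c8, 63130e1, b99c221, c10a9ae, c476590, eb7acec, f9506d6} — 9.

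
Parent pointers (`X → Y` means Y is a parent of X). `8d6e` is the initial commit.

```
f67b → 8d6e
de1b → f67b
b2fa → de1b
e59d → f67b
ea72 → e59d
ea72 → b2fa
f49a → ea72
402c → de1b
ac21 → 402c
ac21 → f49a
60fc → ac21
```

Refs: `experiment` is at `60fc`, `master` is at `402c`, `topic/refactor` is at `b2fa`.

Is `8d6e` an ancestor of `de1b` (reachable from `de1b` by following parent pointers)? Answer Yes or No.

Ancestors of de1b (commits reachable by following parents): {8d6e, de1b, f67b}.
8d6e is in that set, so it is an ancestor of de1b.

Yes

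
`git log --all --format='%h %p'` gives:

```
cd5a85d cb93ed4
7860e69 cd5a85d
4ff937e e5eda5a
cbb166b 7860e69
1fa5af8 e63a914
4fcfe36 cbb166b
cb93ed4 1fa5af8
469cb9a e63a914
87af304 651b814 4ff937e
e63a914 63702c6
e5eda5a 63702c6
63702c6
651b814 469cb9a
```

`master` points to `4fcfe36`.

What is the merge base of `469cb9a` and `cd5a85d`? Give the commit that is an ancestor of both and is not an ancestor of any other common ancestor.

Ancestors of 469cb9a: {469cb9a, 63702c6, e63a914}.
Ancestors of cd5a85d: {1fa5af8, 63702c6, cb93ed4, cd5a85d, e63a914}.
Common ancestors: {63702c6, e63a914}.
Among these, e63a914 is not an ancestor of any other common ancestor — it is the merge base.

e63a914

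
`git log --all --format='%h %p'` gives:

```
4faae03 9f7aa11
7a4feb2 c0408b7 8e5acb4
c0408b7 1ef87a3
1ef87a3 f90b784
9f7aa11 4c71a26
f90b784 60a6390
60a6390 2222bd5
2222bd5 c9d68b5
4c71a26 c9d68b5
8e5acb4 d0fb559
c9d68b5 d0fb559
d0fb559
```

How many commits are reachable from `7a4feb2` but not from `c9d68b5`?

7

Reachable from 7a4feb2: {1ef87a3, 2222bd5, 60a6390, 7a4feb2, 8e5acb4, c0408b7, c9d68b5, d0fb559, f90b784}.
Reachable from c9d68b5: {c9d68b5, d0fb559}.
In 7a4feb2's history but not c9d68b5's: {1ef87a3, 2222bd5, 60a6390, 7a4feb2, 8e5acb4, c0408b7, f90b784} — 7 commits.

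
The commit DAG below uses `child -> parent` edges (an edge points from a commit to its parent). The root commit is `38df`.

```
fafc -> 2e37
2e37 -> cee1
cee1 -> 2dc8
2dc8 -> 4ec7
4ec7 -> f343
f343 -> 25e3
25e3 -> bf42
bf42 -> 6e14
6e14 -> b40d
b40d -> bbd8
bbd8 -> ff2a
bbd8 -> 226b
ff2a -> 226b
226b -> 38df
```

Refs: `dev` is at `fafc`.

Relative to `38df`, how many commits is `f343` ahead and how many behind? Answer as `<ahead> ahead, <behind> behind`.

Reachable from f343: {226b, 25e3, 38df, 6e14, b40d, bbd8, bf42, f343, ff2a}.
Reachable from 38df: {38df}.
Only in f343's history (ahead): {226b, 25e3, 6e14, b40d, bbd8, bf42, f343, ff2a} — 8.
Only in 38df's history (behind): {} — 0.

8 ahead, 0 behind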